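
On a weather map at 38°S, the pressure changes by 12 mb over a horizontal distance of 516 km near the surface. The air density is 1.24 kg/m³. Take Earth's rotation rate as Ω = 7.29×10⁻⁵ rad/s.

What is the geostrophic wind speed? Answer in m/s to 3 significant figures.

Coriolis parameter at 38°S:
f = 2Ω sin φ = 2 × 7.29×10⁻⁵ × sin 38° = 8.98×10⁻⁵ s⁻¹
Pressure gradient: |∂P/∂n| = 1200 Pa / 516000 m = 2.33×10⁻³ Pa/m
Geostrophic balance (pressure-gradient force = Coriolis force):
V_g = (1/(fρ)) |∂P/∂n| = 2.33×10⁻³ / (8.98×10⁻⁵ × 1.24) = 20.9 m/s

20.9 m/s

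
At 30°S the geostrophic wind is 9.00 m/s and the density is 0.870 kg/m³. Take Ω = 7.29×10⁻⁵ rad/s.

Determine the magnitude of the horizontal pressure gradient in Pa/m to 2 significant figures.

5.7×10⁻⁴ Pa/m

Coriolis parameter at 30°S:
f = 2Ω sin φ = 2 × 7.29×10⁻⁵ × sin 30° = 7.29×10⁻⁵ s⁻¹
Geostrophic balance rearranged: |∂P/∂n| = f ρ V_g
|∂P/∂n| = 7.29×10⁻⁵ × 0.870 × 9.00 = 5.71×10⁻⁴ Pa/m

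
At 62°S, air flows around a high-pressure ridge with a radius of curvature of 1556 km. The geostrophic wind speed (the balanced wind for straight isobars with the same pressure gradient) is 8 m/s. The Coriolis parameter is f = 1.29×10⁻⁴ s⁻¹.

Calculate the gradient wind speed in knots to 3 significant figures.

Around a high, pressure-gradient force acts outward with centrifugal, so Coriolis balances both:
fV = (1/ρ)|∂P/∂n| + V²/R  →  V² − fR·V + fR·V_g = 0
With fR = 1.29×10⁻⁴ × 1556×10³ m = 201 m/s:
V = [fR − √((fR)² − 4 fR V_g)]/2 = [201 − √(201² − 4×201×8)]/2 = 8.35 m/s
Supergeostrophic (V > V_g = 8 m/s), as expected around a high.
Converting: 8.35 m/s × 1.944 = 16.2 knots

16.2 knots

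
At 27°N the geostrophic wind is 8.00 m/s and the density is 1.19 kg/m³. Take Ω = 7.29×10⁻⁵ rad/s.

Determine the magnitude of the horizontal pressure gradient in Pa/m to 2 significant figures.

Coriolis parameter at 27°N:
f = 2Ω sin φ = 2 × 7.29×10⁻⁵ × sin 27° = 6.62×10⁻⁵ s⁻¹
Geostrophic balance rearranged: |∂P/∂n| = f ρ V_g
|∂P/∂n| = 6.62×10⁻⁵ × 1.19 × 8.00 = 6.30×10⁻⁴ Pa/m

6.3×10⁻⁴ Pa/m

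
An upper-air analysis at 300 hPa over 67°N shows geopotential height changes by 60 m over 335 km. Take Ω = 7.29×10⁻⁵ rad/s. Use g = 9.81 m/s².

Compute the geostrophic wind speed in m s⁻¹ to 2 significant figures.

13 m s⁻¹

Coriolis parameter at 67°N:
f = 2Ω sin φ = 2 × 7.29×10⁻⁵ × sin 67° = 1.34×10⁻⁴ s⁻¹
Height gradient: |∂Z/∂n| = 60 m / 335000 m = 1.79×10⁻⁴
On a pressure surface, geostrophic balance gives V_g = (g/f)|∂Z/∂n|:
V_g = 9.81 × 1.79×10⁻⁴ / 1.34×10⁻⁴ = 13.1 m/s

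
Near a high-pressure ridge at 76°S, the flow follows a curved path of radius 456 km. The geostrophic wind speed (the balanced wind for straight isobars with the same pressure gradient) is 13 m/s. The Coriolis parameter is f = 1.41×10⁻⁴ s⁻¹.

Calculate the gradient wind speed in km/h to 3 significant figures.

65.1 km/h

Around a high, pressure-gradient force acts outward with centrifugal, so Coriolis balances both:
fV = (1/ρ)|∂P/∂n| + V²/R  →  V² − fR·V + fR·V_g = 0
With fR = 1.41×10⁻⁴ × 456×10³ m = 64.3 m/s:
V = [fR − √((fR)² − 4 fR V_g)]/2 = [64.3 − √(64.3² − 4×64.3×13)]/2 = 18.1 m/s
Supergeostrophic (V > V_g = 13 m/s), as expected around a high.
Converting: 18.1 m/s × 3.6 = 65.1 km/h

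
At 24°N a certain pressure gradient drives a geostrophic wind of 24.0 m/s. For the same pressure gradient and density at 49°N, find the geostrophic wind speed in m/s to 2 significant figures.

With the same pressure gradient and density, V_g ∝ 1/f ∝ 1/sin φ.
V₂ = V₁ · sin φ₁ / sin φ₂ = 24.0 × sin 24° / sin 49°
V₂ = 24.0 × 0.4067/0.7547 = 13 m/s

13 m/s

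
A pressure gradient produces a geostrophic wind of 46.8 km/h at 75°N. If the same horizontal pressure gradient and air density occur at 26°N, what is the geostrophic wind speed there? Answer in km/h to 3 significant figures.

With the same pressure gradient and density, V_g ∝ 1/f ∝ 1/sin φ.
V₂ = V₁ · sin φ₁ / sin φ₂ = 46.8 × sin 75° / sin 26°
V₂ = 46.8 × 0.9659/0.4384 = 103 km/h

103 km/h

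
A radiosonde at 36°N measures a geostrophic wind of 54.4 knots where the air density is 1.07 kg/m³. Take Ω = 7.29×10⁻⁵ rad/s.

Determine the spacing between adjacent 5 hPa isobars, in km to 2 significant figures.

190 km

Coriolis parameter at 36°N:
f = 2Ω sin φ = 2 × 7.29×10⁻⁵ × sin 36° = 8.57×10⁻⁵ s⁻¹
Wind speed in SI: 54.4 knots = 28.0 m/s
Geostrophic balance rearranged: |∂P/∂n| = f ρ V_g
|∂P/∂n| = 8.57×10⁻⁵ × 1.07 × 28.0 = 2.57×10⁻³ Pa/m
Isobar spacing: Δn = ΔP/|∂P/∂n| = 500 Pa / 2.57×10⁻³ Pa/m = 194838 m ≈ 190 km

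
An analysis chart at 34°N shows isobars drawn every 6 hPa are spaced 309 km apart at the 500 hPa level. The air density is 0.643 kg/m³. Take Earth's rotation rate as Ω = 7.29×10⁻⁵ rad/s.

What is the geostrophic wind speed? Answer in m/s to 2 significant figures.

37 m/s

Coriolis parameter at 34°N:
f = 2Ω sin φ = 2 × 7.29×10⁻⁵ × sin 34° = 8.15×10⁻⁵ s⁻¹
Pressure gradient: |∂P/∂n| = 600 Pa / 309000 m = 1.94×10⁻³ Pa/m
Geostrophic balance (pressure-gradient force = Coriolis force):
V_g = (1/(fρ)) |∂P/∂n| = 1.94×10⁻³ / (8.15×10⁻⁵ × 0.643) = 37.0 m/s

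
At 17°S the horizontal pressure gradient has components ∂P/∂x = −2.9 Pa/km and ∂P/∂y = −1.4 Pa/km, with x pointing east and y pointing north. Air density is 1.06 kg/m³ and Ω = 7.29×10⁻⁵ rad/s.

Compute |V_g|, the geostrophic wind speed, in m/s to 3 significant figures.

71.3 m/s

Coriolis parameter at 17°S:
f = 2Ω sin φ = 2 × 7.29×10⁻⁵ × sin 17° = 4.26×10⁻⁵ s⁻¹
In the Southern Hemisphere f is negative: f = −4.26×10⁻⁵ s⁻¹.
Component geostrophic relations (x east, y north):
u_g = −(1/(fρ)) ∂P/∂y,  v_g = (1/(fρ)) ∂P/∂x
u_g = −(−1.4×10⁻³)/(−4.26×10⁻⁵ × 1.06) = −31.0 m/s;  v_g = (−2.9×10⁻³)/(−4.26×10⁻⁵ × 1.06) = 64.2 m/s
|V_g| = √(u_g² + v_g²) = 71.3 m/s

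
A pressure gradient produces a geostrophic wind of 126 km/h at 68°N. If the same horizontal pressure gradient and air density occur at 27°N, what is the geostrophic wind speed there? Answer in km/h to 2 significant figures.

With the same pressure gradient and density, V_g ∝ 1/f ∝ 1/sin φ.
V₂ = V₁ · sin φ₁ / sin φ₂ = 126 × sin 68° / sin 27°
V₂ = 126 × 0.9272/0.4540 = 260 km/h

260 km/h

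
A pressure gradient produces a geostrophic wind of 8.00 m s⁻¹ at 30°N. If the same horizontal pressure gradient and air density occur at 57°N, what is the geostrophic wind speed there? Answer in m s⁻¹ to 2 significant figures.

With the same pressure gradient and density, V_g ∝ 1/f ∝ 1/sin φ.
V₂ = V₁ · sin φ₁ / sin φ₂ = 8.00 × sin 30° / sin 57°
V₂ = 8.00 × 0.5000/0.8387 = 4.8 m s⁻¹

4.8 m s⁻¹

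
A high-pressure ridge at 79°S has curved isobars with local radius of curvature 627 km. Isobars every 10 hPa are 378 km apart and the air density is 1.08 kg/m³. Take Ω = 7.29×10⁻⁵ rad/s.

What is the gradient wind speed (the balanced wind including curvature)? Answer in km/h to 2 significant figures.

83 km/h

Coriolis parameter at 79°S:
f = 2Ω sin φ = 2 × 7.29×10⁻⁵ × sin 79° = 1.43×10⁻⁴ s⁻¹
Pressure gradient: |∂P/∂n| = 1000 Pa / 378000 m = 2.65×10⁻³ Pa/m
Geostrophic speed: V_g = |∂P/∂n|/(fρ) = 2.65×10⁻³/(1.43×10⁻⁴ × 1.08) = 17.1 m/s
Around a high, pressure-gradient force acts outward with centrifugal, so Coriolis balances both:
fV = (1/ρ)|∂P/∂n| + V²/R  →  V² − fR·V + fR·V_g = 0
With fR = 1.43×10⁻⁴ × 627×10³ m = 89.7 m/s:
V = [fR − √((fR)² − 4 fR V_g)]/2 = [89.7 − √(89.7² − 4×89.7×17.1)]/2 = 23 m/s
Supergeostrophic (V > V_g = 17.1 m/s), as expected around a high.
Converting: 23 m/s × 3.6 = 83 km/h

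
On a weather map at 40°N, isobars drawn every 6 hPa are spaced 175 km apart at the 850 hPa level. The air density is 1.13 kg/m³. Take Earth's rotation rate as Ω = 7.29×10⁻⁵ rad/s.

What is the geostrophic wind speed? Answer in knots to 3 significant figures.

62.9 knots

Coriolis parameter at 40°N:
f = 2Ω sin φ = 2 × 7.29×10⁻⁵ × sin 40° = 9.37×10⁻⁵ s⁻¹
Pressure gradient: |∂P/∂n| = 600 Pa / 175000 m = 3.43×10⁻³ Pa/m
Geostrophic balance (pressure-gradient force = Coriolis force):
V_g = (1/(fρ)) |∂P/∂n| = 3.43×10⁻³ / (9.37×10⁻⁵ × 1.13) = 32.4 m/s
Converting: 32.4 m/s × 1.944 = 62.9 knots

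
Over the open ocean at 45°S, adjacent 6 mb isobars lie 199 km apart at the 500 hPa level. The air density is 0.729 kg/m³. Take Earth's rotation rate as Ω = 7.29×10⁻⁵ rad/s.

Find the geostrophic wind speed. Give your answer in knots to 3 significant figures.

78.0 knots

Coriolis parameter at 45°S:
f = 2Ω sin φ = 2 × 7.29×10⁻⁵ × sin 45° = 1.03×10⁻⁴ s⁻¹
Pressure gradient: |∂P/∂n| = 600 Pa / 199000 m = 3.02×10⁻³ Pa/m
Geostrophic balance (pressure-gradient force = Coriolis force):
V_g = (1/(fρ)) |∂P/∂n| = 3.02×10⁻³ / (1.03×10⁻⁴ × 0.729) = 40.1 m/s
Converting: 40.1 m/s × 1.944 = 78.0 knots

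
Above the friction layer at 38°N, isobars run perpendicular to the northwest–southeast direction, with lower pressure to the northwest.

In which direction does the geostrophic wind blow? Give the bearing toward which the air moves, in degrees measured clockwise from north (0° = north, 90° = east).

The pressure-gradient force points toward the northwest (bearing 315°).
Geostrophic balance: in the Northern Hemisphere the Coriolis force deflects motion to the right, so the geostrophic wind blows 90° to the right of the pressure-gradient force (low pressure on the left).
Rotating 315° by 90° clockwise gives 045° — the wind blows toward the northeast.

045°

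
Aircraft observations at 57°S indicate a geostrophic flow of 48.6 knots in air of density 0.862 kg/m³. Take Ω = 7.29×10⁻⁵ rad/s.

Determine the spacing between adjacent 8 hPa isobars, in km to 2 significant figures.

300 km

Coriolis parameter at 57°S:
f = 2Ω sin φ = 2 × 7.29×10⁻⁵ × sin 57° = 1.22×10⁻⁴ s⁻¹
Wind speed in SI: 48.6 knots = 25.0 m/s
Geostrophic balance rearranged: |∂P/∂n| = f ρ V_g
|∂P/∂n| = 1.22×10⁻⁴ × 0.862 × 25.0 = 2.64×10⁻³ Pa/m
Isobar spacing: Δn = ΔP/|∂P/∂n| = 800 Pa / 2.64×10⁻³ Pa/m = 303570 m ≈ 300 km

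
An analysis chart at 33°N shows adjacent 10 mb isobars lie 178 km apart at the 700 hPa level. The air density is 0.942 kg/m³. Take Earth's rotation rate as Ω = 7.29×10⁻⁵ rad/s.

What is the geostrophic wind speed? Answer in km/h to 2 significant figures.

Coriolis parameter at 33°N:
f = 2Ω sin φ = 2 × 7.29×10⁻⁵ × sin 33° = 7.94×10⁻⁵ s⁻¹
Pressure gradient: |∂P/∂n| = 1000 Pa / 178000 m = 5.62×10⁻³ Pa/m
Geostrophic balance (pressure-gradient force = Coriolis force):
V_g = (1/(fρ)) |∂P/∂n| = 5.62×10⁻³ / (7.94×10⁻⁵ × 0.942) = 75.1 m/s
Converting: 75.1 m/s × 3.6 = 270 km/h

270 km/h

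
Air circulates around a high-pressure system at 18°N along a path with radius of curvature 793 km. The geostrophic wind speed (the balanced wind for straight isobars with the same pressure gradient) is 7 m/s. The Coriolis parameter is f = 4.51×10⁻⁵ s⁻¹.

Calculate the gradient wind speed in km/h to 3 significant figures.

34.4 km/h

Around a high, pressure-gradient force acts outward with centrifugal, so Coriolis balances both:
fV = (1/ρ)|∂P/∂n| + V²/R  →  V² − fR·V + fR·V_g = 0
With fR = 4.51×10⁻⁵ × 793×10³ m = 35.8 m/s:
V = [fR − √((fR)² − 4 fR V_g)]/2 = [35.8 − √(35.8² − 4×35.8×7)]/2 = 9.55 m/s
Supergeostrophic (V > V_g = 7 m/s), as expected around a high.
Converting: 9.55 m/s × 3.6 = 34.4 km/h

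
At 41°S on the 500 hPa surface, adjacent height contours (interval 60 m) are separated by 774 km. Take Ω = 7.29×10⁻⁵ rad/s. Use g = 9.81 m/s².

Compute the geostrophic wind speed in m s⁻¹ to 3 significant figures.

Coriolis parameter at 41°S:
f = 2Ω sin φ = 2 × 7.29×10⁻⁵ × sin 41° = 9.57×10⁻⁵ s⁻¹
Height gradient: |∂Z/∂n| = 60 m / 774000 m = 7.75×10⁻⁵
On a pressure surface, geostrophic balance gives V_g = (g/f)|∂Z/∂n|:
V_g = 9.81 × 7.75×10⁻⁵ / 9.57×10⁻⁵ = 7.95 m/s

7.95 m s⁻¹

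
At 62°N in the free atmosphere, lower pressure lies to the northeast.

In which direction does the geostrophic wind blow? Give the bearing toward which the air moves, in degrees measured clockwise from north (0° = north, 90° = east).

135°

The pressure-gradient force points toward the northeast (bearing 045°).
Geostrophic balance: in the Northern Hemisphere the Coriolis force deflects motion to the right, so the geostrophic wind blows 90° to the right of the pressure-gradient force (low pressure on the left).
Rotating 045° by 90° clockwise gives 135° — the wind blows toward the southeast.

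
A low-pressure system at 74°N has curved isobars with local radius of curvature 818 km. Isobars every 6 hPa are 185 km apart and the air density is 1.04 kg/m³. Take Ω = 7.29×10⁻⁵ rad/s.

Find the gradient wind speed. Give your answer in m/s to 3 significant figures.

Coriolis parameter at 74°N:
f = 2Ω sin φ = 2 × 7.29×10⁻⁵ × sin 74° = 1.40×10⁻⁴ s⁻¹
Pressure gradient: |∂P/∂n| = 600 Pa / 185000 m = 3.24×10⁻³ Pa/m
Geostrophic speed: V_g = |∂P/∂n|/(fρ) = 3.24×10⁻³/(1.40×10⁻⁴ × 1.04) = 22.3 m/s
Around a low, centrifugal force acts outward with Coriolis, so pressure-gradient force balances both:
(1/ρ)|∂P/∂n| = fV + V²/R  →  V² + fR·V − fR·V_g = 0
With fR = 1.40×10⁻⁴ × 818×10³ m = 115 m/s:
V = [−fR + √((fR)² + 4 fR V_g)]/2 = [−115 + √(115² + 4×115×22.3)]/2 = 19.1 m/s
Subgeostrophic (V < V_g = 22.3 m/s), as expected around a low.

19.1 m/s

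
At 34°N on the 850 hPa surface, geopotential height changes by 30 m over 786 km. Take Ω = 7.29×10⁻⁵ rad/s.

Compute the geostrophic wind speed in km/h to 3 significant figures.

16.5 km/h

Coriolis parameter at 34°N:
f = 2Ω sin φ = 2 × 7.29×10⁻⁵ × sin 34° = 8.15×10⁻⁵ s⁻¹
Height gradient: |∂Z/∂n| = 30 m / 786000 m = 3.82×10⁻⁵
On a pressure surface, geostrophic balance gives V_g = (g/f)|∂Z/∂n|:
V_g = 9.81 × 3.82×10⁻⁵ / 8.15×10⁻⁵ = 4.59 m/s
Converting: 4.59 m/s × 3.6 = 16.5 km/h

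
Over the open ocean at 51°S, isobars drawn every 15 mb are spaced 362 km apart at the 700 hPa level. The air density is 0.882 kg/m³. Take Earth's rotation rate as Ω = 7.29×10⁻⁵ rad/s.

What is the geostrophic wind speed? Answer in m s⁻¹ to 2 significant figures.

41 m s⁻¹

Coriolis parameter at 51°S:
f = 2Ω sin φ = 2 × 7.29×10⁻⁵ × sin 51° = 1.13×10⁻⁴ s⁻¹
Pressure gradient: |∂P/∂n| = 1500 Pa / 362000 m = 4.14×10⁻³ Pa/m
Geostrophic balance (pressure-gradient force = Coriolis force):
V_g = (1/(fρ)) |∂P/∂n| = 4.14×10⁻³ / (1.13×10⁻⁴ × 0.882) = 41.5 m/s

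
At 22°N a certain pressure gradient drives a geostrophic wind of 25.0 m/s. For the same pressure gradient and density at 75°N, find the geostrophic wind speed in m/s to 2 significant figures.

With the same pressure gradient and density, V_g ∝ 1/f ∝ 1/sin φ.
V₂ = V₁ · sin φ₁ / sin φ₂ = 25.0 × sin 22° / sin 75°
V₂ = 25.0 × 0.3746/0.9659 = 9.7 m/s

9.7 m/s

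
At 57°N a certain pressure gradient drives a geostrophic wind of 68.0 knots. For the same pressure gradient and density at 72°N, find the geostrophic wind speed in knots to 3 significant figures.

60.0 knots

With the same pressure gradient and density, V_g ∝ 1/f ∝ 1/sin φ.
V₂ = V₁ · sin φ₁ / sin φ₂ = 68.0 × sin 57° / sin 72°
V₂ = 68.0 × 0.8387/0.9511 = 60.0 knots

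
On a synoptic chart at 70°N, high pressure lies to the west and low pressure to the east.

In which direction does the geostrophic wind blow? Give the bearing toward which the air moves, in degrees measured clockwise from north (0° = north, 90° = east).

The pressure-gradient force points toward the east (bearing 090°).
Geostrophic balance: in the Northern Hemisphere the Coriolis force deflects motion to the right, so the geostrophic wind blows 90° to the right of the pressure-gradient force (low pressure on the left).
Rotating 090° by 90° clockwise gives 180° — the wind blows toward the south.

180°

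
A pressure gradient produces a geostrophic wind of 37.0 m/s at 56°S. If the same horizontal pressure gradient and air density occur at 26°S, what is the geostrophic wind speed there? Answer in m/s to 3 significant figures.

70.0 m/s

With the same pressure gradient and density, V_g ∝ 1/f ∝ 1/sin φ.
V₂ = V₁ · sin φ₁ / sin φ₂ = 37.0 × sin 56° / sin 26°
V₂ = 37.0 × 0.8290/0.4384 = 70.0 m/s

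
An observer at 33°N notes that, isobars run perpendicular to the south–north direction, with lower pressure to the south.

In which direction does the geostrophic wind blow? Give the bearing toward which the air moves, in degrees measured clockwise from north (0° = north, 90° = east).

270°

The pressure-gradient force points toward the south (bearing 180°).
Geostrophic balance: in the Northern Hemisphere the Coriolis force deflects motion to the right, so the geostrophic wind blows 90° to the right of the pressure-gradient force (low pressure on the left).
Rotating 180° by 90° clockwise gives 270° — the wind blows toward the west.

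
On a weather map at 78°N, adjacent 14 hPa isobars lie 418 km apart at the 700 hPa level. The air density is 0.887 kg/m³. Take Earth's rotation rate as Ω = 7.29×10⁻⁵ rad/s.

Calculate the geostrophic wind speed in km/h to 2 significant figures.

Coriolis parameter at 78°N:
f = 2Ω sin φ = 2 × 7.29×10⁻⁵ × sin 78° = 1.43×10⁻⁴ s⁻¹
Pressure gradient: |∂P/∂n| = 1400 Pa / 418000 m = 3.35×10⁻³ Pa/m
Geostrophic balance (pressure-gradient force = Coriolis force):
V_g = (1/(fρ)) |∂P/∂n| = 3.35×10⁻³ / (1.43×10⁻⁴ × 0.887) = 26.5 m/s
Converting: 26.5 m/s × 3.6 = 95 km/h

95 km/h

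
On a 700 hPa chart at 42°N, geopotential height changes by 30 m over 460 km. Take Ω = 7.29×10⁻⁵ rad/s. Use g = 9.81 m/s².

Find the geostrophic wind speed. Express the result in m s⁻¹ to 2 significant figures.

6.6 m s⁻¹

Coriolis parameter at 42°N:
f = 2Ω sin φ = 2 × 7.29×10⁻⁵ × sin 42° = 9.76×10⁻⁵ s⁻¹
Height gradient: |∂Z/∂n| = 30 m / 460000 m = 6.52×10⁻⁵
On a pressure surface, geostrophic balance gives V_g = (g/f)|∂Z/∂n|:
V_g = 9.81 × 6.52×10⁻⁵ / 9.76×10⁻⁵ = 6.56 m/s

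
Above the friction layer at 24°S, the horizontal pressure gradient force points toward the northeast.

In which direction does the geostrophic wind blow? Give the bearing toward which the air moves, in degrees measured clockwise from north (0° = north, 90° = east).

315°

The pressure-gradient force points toward the northeast (bearing 045°).
Geostrophic balance: in the Southern Hemisphere the Coriolis force deflects motion to the left, so the geostrophic wind blows 90° to the left of the pressure-gradient force (low pressure on the right).
Rotating 045° by 90° counterclockwise gives 315° — the wind blows toward the northwest.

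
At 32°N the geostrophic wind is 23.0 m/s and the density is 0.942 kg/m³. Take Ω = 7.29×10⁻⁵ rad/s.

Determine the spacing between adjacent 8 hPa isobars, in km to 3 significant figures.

478 km

Coriolis parameter at 32°N:
f = 2Ω sin φ = 2 × 7.29×10⁻⁵ × sin 32° = 7.73×10⁻⁵ s⁻¹
Geostrophic balance rearranged: |∂P/∂n| = f ρ V_g
|∂P/∂n| = 7.73×10⁻⁵ × 0.942 × 23.0 = 1.67×10⁻³ Pa/m
Isobar spacing: Δn = ΔP/|∂P/∂n| = 800 Pa / 1.67×10⁻³ Pa/m = 477908 m ≈ 478 km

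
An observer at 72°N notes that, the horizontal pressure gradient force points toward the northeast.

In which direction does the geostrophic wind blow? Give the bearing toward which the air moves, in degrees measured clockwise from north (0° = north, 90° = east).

The pressure-gradient force points toward the northeast (bearing 045°).
Geostrophic balance: in the Northern Hemisphere the Coriolis force deflects motion to the right, so the geostrophic wind blows 90° to the right of the pressure-gradient force (low pressure on the left).
Rotating 045° by 90° clockwise gives 135° — the wind blows toward the southeast.

135°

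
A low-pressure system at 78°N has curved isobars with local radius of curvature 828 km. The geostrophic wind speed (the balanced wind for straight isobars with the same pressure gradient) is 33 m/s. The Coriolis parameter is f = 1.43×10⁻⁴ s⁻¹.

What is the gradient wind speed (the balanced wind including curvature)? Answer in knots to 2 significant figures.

Around a low, centrifugal force acts outward with Coriolis, so pressure-gradient force balances both:
(1/ρ)|∂P/∂n| = fV + V²/R  →  V² + fR·V − fR·V_g = 0
With fR = 1.43×10⁻⁴ × 828×10³ m = 118 m/s:
V = [−fR + √((fR)² + 4 fR V_g)]/2 = [−118 + √(118² + 4×118×33)]/2 = 26.9 m/s
Subgeostrophic (V < V_g = 33 m/s), as expected around a low.
Converting: 26.9 m/s × 1.944 = 52 knots

52 knots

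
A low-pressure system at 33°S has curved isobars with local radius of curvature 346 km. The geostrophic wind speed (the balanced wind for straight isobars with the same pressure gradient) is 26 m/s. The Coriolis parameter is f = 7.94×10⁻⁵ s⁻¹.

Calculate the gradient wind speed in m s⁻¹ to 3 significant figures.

16.3 m s⁻¹

Around a low, centrifugal force acts outward with Coriolis, so pressure-gradient force balances both:
(1/ρ)|∂P/∂n| = fV + V²/R  →  V² + fR·V − fR·V_g = 0
With fR = 7.94×10⁻⁵ × 346×10³ m = 27.5 m/s:
V = [−fR + √((fR)² + 4 fR V_g)]/2 = [−27.5 + √(27.5² + 4×27.5×26)]/2 = 16.3 m/s
Subgeostrophic (V < V_g = 26 m/s), as expected around a low.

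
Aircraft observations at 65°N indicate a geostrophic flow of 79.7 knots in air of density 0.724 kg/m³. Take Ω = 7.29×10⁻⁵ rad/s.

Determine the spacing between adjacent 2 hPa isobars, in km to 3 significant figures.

Coriolis parameter at 65°N:
f = 2Ω sin φ = 2 × 7.29×10⁻⁵ × sin 65° = 1.32×10⁻⁴ s⁻¹
Wind speed in SI: 79.7 knots = 41.0 m/s
Geostrophic balance rearranged: |∂P/∂n| = f ρ V_g
|∂P/∂n| = 1.32×10⁻⁴ × 0.724 × 41.0 = 3.92×10⁻³ Pa/m
Isobar spacing: Δn = ΔP/|∂P/∂n| = 200 Pa / 3.92×10⁻³ Pa/m = 50987 m ≈ 51.0 km

51.0 km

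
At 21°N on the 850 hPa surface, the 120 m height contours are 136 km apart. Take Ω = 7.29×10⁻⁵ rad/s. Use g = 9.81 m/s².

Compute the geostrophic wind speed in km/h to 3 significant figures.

596 km/h

Coriolis parameter at 21°N:
f = 2Ω sin φ = 2 × 7.29×10⁻⁵ × sin 21° = 5.23×10⁻⁵ s⁻¹
Height gradient: |∂Z/∂n| = 120 m / 136000 m = 8.82×10⁻⁴
On a pressure surface, geostrophic balance gives V_g = (g/f)|∂Z/∂n|:
V_g = 9.81 × 8.82×10⁻⁴ / 5.23×10⁻⁵ = 166 m/s
Converting: 166 m/s × 3.6 = 596 km/h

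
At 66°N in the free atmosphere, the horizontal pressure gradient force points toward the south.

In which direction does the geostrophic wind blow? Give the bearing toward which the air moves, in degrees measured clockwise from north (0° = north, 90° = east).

The pressure-gradient force points toward the south (bearing 180°).
Geostrophic balance: in the Northern Hemisphere the Coriolis force deflects motion to the right, so the geostrophic wind blows 90° to the right of the pressure-gradient force (low pressure on the left).
Rotating 180° by 90° clockwise gives 270° — the wind blows toward the west.

270°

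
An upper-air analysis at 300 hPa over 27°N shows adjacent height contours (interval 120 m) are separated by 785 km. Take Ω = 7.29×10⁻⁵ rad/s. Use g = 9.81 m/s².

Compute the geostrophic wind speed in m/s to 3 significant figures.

Coriolis parameter at 27°N:
f = 2Ω sin φ = 2 × 7.29×10⁻⁵ × sin 27° = 6.62×10⁻⁵ s⁻¹
Height gradient: |∂Z/∂n| = 120 m / 785000 m = 1.53×10⁻⁴
On a pressure surface, geostrophic balance gives V_g = (g/f)|∂Z/∂n|:
V_g = 9.81 × 1.53×10⁻⁴ / 6.62×10⁻⁵ = 22.7 m/s

22.7 m/s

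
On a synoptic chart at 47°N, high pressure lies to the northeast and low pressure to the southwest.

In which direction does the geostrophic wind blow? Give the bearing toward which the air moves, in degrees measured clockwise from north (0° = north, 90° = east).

315°

The pressure-gradient force points toward the southwest (bearing 225°).
Geostrophic balance: in the Northern Hemisphere the Coriolis force deflects motion to the right, so the geostrophic wind blows 90° to the right of the pressure-gradient force (low pressure on the left).
Rotating 225° by 90° clockwise gives 315° — the wind blows toward the northwest.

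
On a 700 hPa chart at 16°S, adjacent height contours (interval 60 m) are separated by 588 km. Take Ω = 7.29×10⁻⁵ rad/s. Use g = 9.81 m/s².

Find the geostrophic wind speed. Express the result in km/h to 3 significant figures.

89.7 km/h

Coriolis parameter at 16°S:
f = 2Ω sin φ = 2 × 7.29×10⁻⁵ × sin 16° = 4.02×10⁻⁵ s⁻¹
Height gradient: |∂Z/∂n| = 60 m / 588000 m = 1.02×10⁻⁴
On a pressure surface, geostrophic balance gives V_g = (g/f)|∂Z/∂n|:
V_g = 9.81 × 1.02×10⁻⁴ / 4.02×10⁻⁵ = 24.9 m/s
Converting: 24.9 m/s × 3.6 = 89.7 km/h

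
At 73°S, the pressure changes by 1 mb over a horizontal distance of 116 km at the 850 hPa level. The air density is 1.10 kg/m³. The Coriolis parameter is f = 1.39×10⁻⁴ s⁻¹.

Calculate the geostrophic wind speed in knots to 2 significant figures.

11 knots

Pressure gradient: |∂P/∂n| = 100 Pa / 116000 m = 8.62×10⁻⁴ Pa/m
Geostrophic balance (pressure-gradient force = Coriolis force):
V_g = (1/(fρ)) |∂P/∂n| = 8.62×10⁻⁴ / (1.39×10⁻⁴ × 1.10) = 5.64 m/s
Converting: 5.64 m/s × 1.944 = 11 knots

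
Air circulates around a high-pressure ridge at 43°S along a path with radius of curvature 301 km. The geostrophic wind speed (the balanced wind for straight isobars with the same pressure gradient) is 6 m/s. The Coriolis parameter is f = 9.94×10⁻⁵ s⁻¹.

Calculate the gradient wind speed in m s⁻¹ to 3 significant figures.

Around a high, pressure-gradient force acts outward with centrifugal, so Coriolis balances both:
fV = (1/ρ)|∂P/∂n| + V²/R  →  V² − fR·V + fR·V_g = 0
With fR = 9.94×10⁻⁵ × 301×10³ m = 29.9 m/s:
V = [fR − √((fR)² − 4 fR V_g)]/2 = [29.9 − √(29.9² − 4×29.9×6)]/2 = 8.31 m/s
Supergeostrophic (V > V_g = 6 m/s), as expected around a high.

8.31 m s⁻¹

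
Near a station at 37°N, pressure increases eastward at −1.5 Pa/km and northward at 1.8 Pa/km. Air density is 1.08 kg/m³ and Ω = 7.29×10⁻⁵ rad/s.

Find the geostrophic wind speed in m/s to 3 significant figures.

24.7 m/s

Coriolis parameter at 37°N:
f = 2Ω sin φ = 2 × 7.29×10⁻⁵ × sin 37° = 8.77×10⁻⁵ s⁻¹
Component geostrophic relations (x east, y north):
u_g = −(1/(fρ)) ∂P/∂y,  v_g = (1/(fρ)) ∂P/∂x
u_g = −(1.8×10⁻³)/(8.77×10⁻⁵ × 1.08) = −19.0 m/s;  v_g = (−1.5×10⁻³)/(8.77×10⁻⁵ × 1.08) = −15.8 m/s
|V_g| = √(u_g² + v_g²) = 24.7 m/s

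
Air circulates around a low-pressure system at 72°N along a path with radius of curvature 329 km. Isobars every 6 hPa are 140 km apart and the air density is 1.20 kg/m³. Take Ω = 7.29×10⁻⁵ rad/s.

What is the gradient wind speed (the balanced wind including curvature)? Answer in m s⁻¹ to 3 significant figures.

18.4 m s⁻¹

Coriolis parameter at 72°N:
f = 2Ω sin φ = 2 × 7.29×10⁻⁵ × sin 72° = 1.39×10⁻⁴ s⁻¹
Pressure gradient: |∂P/∂n| = 600 Pa / 140000 m = 4.29×10⁻³ Pa/m
Geostrophic speed: V_g = |∂P/∂n|/(fρ) = 4.29×10⁻³/(1.39×10⁻⁴ × 1.20) = 25.8 m/s
Around a low, centrifugal force acts outward with Coriolis, so pressure-gradient force balances both:
(1/ρ)|∂P/∂n| = fV + V²/R  →  V² + fR·V − fR·V_g = 0
With fR = 1.39×10⁻⁴ × 329×10³ m = 45.6 m/s:
V = [−fR + √((fR)² + 4 fR V_g)]/2 = [−45.6 + √(45.6² + 4×45.6×25.8)]/2 = 18.4 m/s
Subgeostrophic (V < V_g = 25.8 m/s), as expected around a low.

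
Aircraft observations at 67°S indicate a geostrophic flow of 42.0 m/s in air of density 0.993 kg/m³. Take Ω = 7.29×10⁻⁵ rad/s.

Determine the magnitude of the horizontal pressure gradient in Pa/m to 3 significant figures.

Coriolis parameter at 67°S:
f = 2Ω sin φ = 2 × 7.29×10⁻⁵ × sin 67° = 1.34×10⁻⁴ s⁻¹
Geostrophic balance rearranged: |∂P/∂n| = f ρ V_g
|∂P/∂n| = 1.34×10⁻⁴ × 0.993 × 42.0 = 5.60×10⁻³ Pa/m

5.60×10⁻³ Pa/m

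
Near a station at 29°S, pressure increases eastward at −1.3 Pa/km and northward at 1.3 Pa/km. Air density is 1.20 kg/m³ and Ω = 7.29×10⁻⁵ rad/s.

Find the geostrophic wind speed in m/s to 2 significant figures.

Coriolis parameter at 29°S:
f = 2Ω sin φ = 2 × 7.29×10⁻⁵ × sin 29° = 7.07×10⁻⁵ s⁻¹
In the Southern Hemisphere f is negative: f = −7.07×10⁻⁵ s⁻¹.
Component geostrophic relations (x east, y north):
u_g = −(1/(fρ)) ∂P/∂y,  v_g = (1/(fρ)) ∂P/∂x
u_g = −(1.3×10⁻³)/(−7.07×10⁻⁵ × 1.20) = 15.3 m/s;  v_g = (−1.3×10⁻³)/(−7.07×10⁻⁵ × 1.20) = 15.3 m/s
|V_g| = √(u_g² + v_g²) = 21.7 m/s

22 m/s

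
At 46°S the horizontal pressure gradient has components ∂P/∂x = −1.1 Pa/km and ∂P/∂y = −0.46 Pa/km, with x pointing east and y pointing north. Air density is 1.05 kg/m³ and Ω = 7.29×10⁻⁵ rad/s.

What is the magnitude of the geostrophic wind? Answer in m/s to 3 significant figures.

Coriolis parameter at 46°S:
f = 2Ω sin φ = 2 × 7.29×10⁻⁵ × sin 46° = 1.05×10⁻⁴ s⁻¹
In the Southern Hemisphere f is negative: f = −1.05×10⁻⁴ s⁻¹.
Component geostrophic relations (x east, y north):
u_g = −(1/(fρ)) ∂P/∂y,  v_g = (1/(fρ)) ∂P/∂x
u_g = −(−0.46×10⁻³)/(−1.05×10⁻⁴ × 1.05) = −4.18 m/s;  v_g = (−1.1×10⁻³)/(−1.05×10⁻⁴ × 1.05) = 9.99 m/s
|V_g| = √(u_g² + v_g²) = 10.8 m/s

10.8 m/s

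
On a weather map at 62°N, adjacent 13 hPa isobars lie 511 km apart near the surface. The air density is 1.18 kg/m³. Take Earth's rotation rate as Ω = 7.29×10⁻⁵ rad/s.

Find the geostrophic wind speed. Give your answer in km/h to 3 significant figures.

Coriolis parameter at 62°N:
f = 2Ω sin φ = 2 × 7.29×10⁻⁵ × sin 62° = 1.29×10⁻⁴ s⁻¹
Pressure gradient: |∂P/∂n| = 1300 Pa / 511000 m = 2.54×10⁻³ Pa/m
Geostrophic balance (pressure-gradient force = Coriolis force):
V_g = (1/(fρ)) |∂P/∂n| = 2.54×10⁻³ / (1.29×10⁻⁴ × 1.18) = 16.7 m/s
Converting: 16.7 m/s × 3.6 = 60.3 km/h

60.3 km/h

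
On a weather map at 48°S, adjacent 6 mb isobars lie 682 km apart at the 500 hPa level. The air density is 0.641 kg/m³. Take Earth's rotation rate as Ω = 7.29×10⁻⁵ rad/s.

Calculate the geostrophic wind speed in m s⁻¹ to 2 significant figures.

Coriolis parameter at 48°S:
f = 2Ω sin φ = 2 × 7.29×10⁻⁵ × sin 48° = 1.08×10⁻⁴ s⁻¹
Pressure gradient: |∂P/∂n| = 600 Pa / 682000 m = 8.80×10⁻⁴ Pa/m
Geostrophic balance (pressure-gradient force = Coriolis force):
V_g = (1/(fρ)) |∂P/∂n| = 8.80×10⁻⁴ / (1.08×10⁻⁴ × 0.641) = 12.7 m/s

13 m s⁻¹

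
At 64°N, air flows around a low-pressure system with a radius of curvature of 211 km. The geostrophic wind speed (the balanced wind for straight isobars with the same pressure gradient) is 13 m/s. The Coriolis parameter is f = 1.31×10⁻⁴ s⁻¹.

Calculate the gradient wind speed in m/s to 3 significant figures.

9.64 m/s

Around a low, centrifugal force acts outward with Coriolis, so pressure-gradient force balances both:
(1/ρ)|∂P/∂n| = fV + V²/R  →  V² + fR·V − fR·V_g = 0
With fR = 1.31×10⁻⁴ × 211×10³ m = 27.6 m/s:
V = [−fR + √((fR)² + 4 fR V_g)]/2 = [−27.6 + √(27.6² + 4×27.6×13)]/2 = 9.64 m/s
Subgeostrophic (V < V_g = 13 m/s), as expected around a low.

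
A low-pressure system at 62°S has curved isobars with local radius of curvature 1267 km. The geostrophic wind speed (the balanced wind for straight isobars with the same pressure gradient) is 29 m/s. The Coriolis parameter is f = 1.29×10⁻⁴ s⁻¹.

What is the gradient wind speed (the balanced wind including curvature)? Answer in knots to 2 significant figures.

Around a low, centrifugal force acts outward with Coriolis, so pressure-gradient force balances both:
(1/ρ)|∂P/∂n| = fV + V²/R  →  V² + fR·V − fR·V_g = 0
With fR = 1.29×10⁻⁴ × 1267×10³ m = 163 m/s:
V = [−fR + √((fR)² + 4 fR V_g)]/2 = [−163 + √(163² + 4×163×29)]/2 = 25.1 m/s
Subgeostrophic (V < V_g = 29 m/s), as expected around a low.
Converting: 25.1 m/s × 1.944 = 49 knots

49 knots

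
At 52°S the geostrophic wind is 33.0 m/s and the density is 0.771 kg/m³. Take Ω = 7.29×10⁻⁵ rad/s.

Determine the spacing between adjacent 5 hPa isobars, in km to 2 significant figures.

Coriolis parameter at 52°S:
f = 2Ω sin φ = 2 × 7.29×10⁻⁵ × sin 52° = 1.15×10⁻⁴ s⁻¹
Geostrophic balance rearranged: |∂P/∂n| = f ρ V_g
|∂P/∂n| = 1.15×10⁻⁴ × 0.771 × 33.0 = 2.92×10⁻³ Pa/m
Isobar spacing: Δn = ΔP/|∂P/∂n| = 500 Pa / 2.92×10⁻³ Pa/m = 171046 m ≈ 170 km

170 km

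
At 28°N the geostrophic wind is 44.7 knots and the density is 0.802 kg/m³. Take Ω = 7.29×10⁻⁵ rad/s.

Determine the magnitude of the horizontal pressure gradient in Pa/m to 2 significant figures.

1.3×10⁻³ Pa/m

Coriolis parameter at 28°N:
f = 2Ω sin φ = 2 × 7.29×10⁻⁵ × sin 28° = 6.84×10⁻⁵ s⁻¹
Wind speed in SI: 44.7 knots = 23.0 m/s
Geostrophic balance rearranged: |∂P/∂n| = f ρ V_g
|∂P/∂n| = 6.84×10⁻⁵ × 0.802 × 23.0 = 1.26×10⁻³ Pa/m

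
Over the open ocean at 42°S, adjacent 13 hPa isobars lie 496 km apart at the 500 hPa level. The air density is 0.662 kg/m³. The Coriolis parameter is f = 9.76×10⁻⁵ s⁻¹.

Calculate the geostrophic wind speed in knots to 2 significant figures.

79 knots

Pressure gradient: |∂P/∂n| = 1300 Pa / 496000 m = 2.62×10⁻³ Pa/m
Geostrophic balance (pressure-gradient force = Coriolis force):
V_g = (1/(fρ)) |∂P/∂n| = 2.62×10⁻³ / (9.76×10⁻⁵ × 0.662) = 40.6 m/s
Converting: 40.6 m/s × 1.944 = 79 knots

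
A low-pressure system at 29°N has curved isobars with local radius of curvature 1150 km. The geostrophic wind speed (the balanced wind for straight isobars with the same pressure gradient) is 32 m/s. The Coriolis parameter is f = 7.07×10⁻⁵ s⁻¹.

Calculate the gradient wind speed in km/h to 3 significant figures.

Around a low, centrifugal force acts outward with Coriolis, so pressure-gradient force balances both:
(1/ρ)|∂P/∂n| = fV + V²/R  →  V² + fR·V − fR·V_g = 0
With fR = 7.07×10⁻⁵ × 1150×10³ m = 81.3 m/s:
V = [−fR + √((fR)² + 4 fR V_g)]/2 = [−81.3 + √(81.3² + 4×81.3×32)]/2 = 24.6 m/s
Subgeostrophic (V < V_g = 32 m/s), as expected around a low.
Converting: 24.6 m/s × 3.6 = 88.5 km/h

88.5 km/h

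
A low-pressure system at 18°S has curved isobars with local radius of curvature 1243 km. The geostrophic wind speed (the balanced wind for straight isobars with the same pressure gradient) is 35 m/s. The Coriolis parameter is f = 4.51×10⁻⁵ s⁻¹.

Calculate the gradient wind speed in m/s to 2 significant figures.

24 m/s

Around a low, centrifugal force acts outward with Coriolis, so pressure-gradient force balances both:
(1/ρ)|∂P/∂n| = fV + V²/R  →  V² + fR·V − fR·V_g = 0
With fR = 4.51×10⁻⁵ × 1243×10³ m = 56.1 m/s:
V = [−fR + √((fR)² + 4 fR V_g)]/2 = [−56.1 + √(56.1² + 4×56.1×35)]/2 = 24.4 m/s
Subgeostrophic (V < V_g = 35 m/s), as expected around a low.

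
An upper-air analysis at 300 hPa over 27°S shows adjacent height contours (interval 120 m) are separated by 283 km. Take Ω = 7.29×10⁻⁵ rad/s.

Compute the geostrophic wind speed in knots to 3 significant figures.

Coriolis parameter at 27°S:
f = 2Ω sin φ = 2 × 7.29×10⁻⁵ × sin 27° = 6.62×10⁻⁵ s⁻¹
Height gradient: |∂Z/∂n| = 120 m / 283000 m = 4.24×10⁻⁴
On a pressure surface, geostrophic balance gives V_g = (g/f)|∂Z/∂n|:
V_g = 9.81 × 4.24×10⁻⁴ / 6.62×10⁻⁵ = 62.8 m/s
Converting: 62.8 m/s × 1.944 = 122 knots

122 knots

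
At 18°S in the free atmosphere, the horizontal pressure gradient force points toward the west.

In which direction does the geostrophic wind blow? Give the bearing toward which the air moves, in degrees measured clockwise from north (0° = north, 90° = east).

The pressure-gradient force points toward the west (bearing 270°).
Geostrophic balance: in the Southern Hemisphere the Coriolis force deflects motion to the left, so the geostrophic wind blows 90° to the left of the pressure-gradient force (low pressure on the right).
Rotating 270° by 90° counterclockwise gives 180° — the wind blows toward the south.

180°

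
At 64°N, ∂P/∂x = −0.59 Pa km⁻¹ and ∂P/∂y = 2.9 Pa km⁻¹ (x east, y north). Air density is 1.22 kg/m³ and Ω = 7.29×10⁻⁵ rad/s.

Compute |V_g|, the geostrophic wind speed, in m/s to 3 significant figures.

Coriolis parameter at 64°N:
f = 2Ω sin φ = 2 × 7.29×10⁻⁵ × sin 64° = 1.31×10⁻⁴ s⁻¹
Component geostrophic relations (x east, y north):
u_g = −(1/(fρ)) ∂P/∂y,  v_g = (1/(fρ)) ∂P/∂x
u_g = −(2.9×10⁻³)/(1.31×10⁻⁴ × 1.22) = −18.1 m/s;  v_g = (−0.59×10⁻³)/(1.31×10⁻⁴ × 1.22) = −3.69 m/s
|V_g| = √(u_g² + v_g²) = 18.5 m/s

18.5 m/s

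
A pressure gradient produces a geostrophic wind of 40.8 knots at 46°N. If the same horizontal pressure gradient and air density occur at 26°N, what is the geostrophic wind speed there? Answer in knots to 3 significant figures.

67.0 knots

With the same pressure gradient and density, V_g ∝ 1/f ∝ 1/sin φ.
V₂ = V₁ · sin φ₁ / sin φ₂ = 40.8 × sin 46° / sin 26°
V₂ = 40.8 × 0.7193/0.4384 = 67.0 knots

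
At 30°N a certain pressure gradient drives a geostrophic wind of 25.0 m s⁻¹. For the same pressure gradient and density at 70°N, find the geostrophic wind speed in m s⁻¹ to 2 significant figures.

13 m s⁻¹

With the same pressure gradient and density, V_g ∝ 1/f ∝ 1/sin φ.
V₂ = V₁ · sin φ₁ / sin φ₂ = 25.0 × sin 30° / sin 70°
V₂ = 25.0 × 0.5000/0.9397 = 13 m s⁻¹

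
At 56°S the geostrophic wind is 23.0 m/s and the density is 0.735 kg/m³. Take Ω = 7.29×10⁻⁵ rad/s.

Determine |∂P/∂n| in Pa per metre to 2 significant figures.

2.0×10⁻³ Pa/m

Coriolis parameter at 56°S:
f = 2Ω sin φ = 2 × 7.29×10⁻⁵ × sin 56° = 1.21×10⁻⁴ s⁻¹
Geostrophic balance rearranged: |∂P/∂n| = f ρ V_g
|∂P/∂n| = 1.21×10⁻⁴ × 0.735 × 23.0 = 2.04×10⁻³ Pa/m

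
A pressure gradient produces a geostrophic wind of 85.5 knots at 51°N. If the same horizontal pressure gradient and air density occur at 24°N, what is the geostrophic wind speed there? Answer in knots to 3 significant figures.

With the same pressure gradient and density, V_g ∝ 1/f ∝ 1/sin φ.
V₂ = V₁ · sin φ₁ / sin φ₂ = 85.5 × sin 51° / sin 24°
V₂ = 85.5 × 0.7771/0.4067 = 163 knots

163 knots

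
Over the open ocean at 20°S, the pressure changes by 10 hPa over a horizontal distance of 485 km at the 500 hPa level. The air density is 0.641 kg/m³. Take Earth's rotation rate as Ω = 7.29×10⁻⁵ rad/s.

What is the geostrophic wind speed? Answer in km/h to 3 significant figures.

Coriolis parameter at 20°S:
f = 2Ω sin φ = 2 × 7.29×10⁻⁵ × sin 20° = 4.99×10⁻⁵ s⁻¹
Pressure gradient: |∂P/∂n| = 1000 Pa / 485000 m = 2.06×10⁻³ Pa/m
Geostrophic balance (pressure-gradient force = Coriolis force):
V_g = (1/(fρ)) |∂P/∂n| = 2.06×10⁻³ / (4.99×10⁻⁵ × 0.641) = 64.5 m/s
Converting: 64.5 m/s × 3.6 = 232 km/h

232 km/h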